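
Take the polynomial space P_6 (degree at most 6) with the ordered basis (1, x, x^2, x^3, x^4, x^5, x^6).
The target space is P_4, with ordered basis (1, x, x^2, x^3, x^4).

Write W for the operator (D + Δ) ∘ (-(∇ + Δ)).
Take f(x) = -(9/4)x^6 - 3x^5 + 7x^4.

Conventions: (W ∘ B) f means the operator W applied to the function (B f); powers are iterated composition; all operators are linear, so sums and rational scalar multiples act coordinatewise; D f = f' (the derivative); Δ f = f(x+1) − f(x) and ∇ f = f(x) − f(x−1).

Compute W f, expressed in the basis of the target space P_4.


∇ f = -(27/2)x^5 + (75/4)x^4 + 13x^3 - (153/4)x^2 + (59/2)x - 31/4
Δ f = -(27/2)x^5 - (195/4)x^4 - 47x^3 - (87/4)x^2 - (1/2)x + 7/4
(∇ + Δ) f = -27x^5 - 30x^4 - 34x^3 - 60x^2 + 29x - 6
(-(∇ + Δ)) f = 27x^5 + 30x^4 + 34x^3 + 60x^2 - 29x + 6
D (-(∇ + Δ)) f = 135x^4 + 120x^3 + 102x^2 + 120x - 29
Δ (-(∇ + Δ)) f = 135x^4 + 390x^3 + 552x^2 + 477x + 122
(D + Δ) (-(∇ + Δ)) f = 270x^4 + 510x^3 + 654x^2 + 597x + 93

g(x) = 270x^4 + 510x^3 + 654x^2 + 597x + 93


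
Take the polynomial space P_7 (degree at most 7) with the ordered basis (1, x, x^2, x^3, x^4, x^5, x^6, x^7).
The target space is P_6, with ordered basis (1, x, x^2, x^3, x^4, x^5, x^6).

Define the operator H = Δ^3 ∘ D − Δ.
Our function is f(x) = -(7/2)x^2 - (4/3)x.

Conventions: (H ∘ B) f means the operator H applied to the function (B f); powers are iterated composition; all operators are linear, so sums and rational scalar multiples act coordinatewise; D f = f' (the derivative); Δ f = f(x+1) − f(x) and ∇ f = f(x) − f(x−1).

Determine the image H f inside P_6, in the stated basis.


D f = -7x - 4/3
Δ D f = -7
Δ Δ D f = 0
Δ Δ Δ D f = 0
Δ f = -7x - 29/6
(-Δ) f = 7x + 29/6
(Δ^3 ∘ D − Δ) f = 7x + 29/6

g(x) = 7x + 29/6


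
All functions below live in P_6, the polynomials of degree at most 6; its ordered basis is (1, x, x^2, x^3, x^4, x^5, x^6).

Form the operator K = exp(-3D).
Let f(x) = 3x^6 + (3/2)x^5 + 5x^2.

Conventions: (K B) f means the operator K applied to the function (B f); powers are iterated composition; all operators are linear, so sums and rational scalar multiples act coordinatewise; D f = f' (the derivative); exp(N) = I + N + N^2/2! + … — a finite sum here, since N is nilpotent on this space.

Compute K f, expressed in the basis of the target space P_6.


the image equals g(x) = 3x^6 - (105/2)x^5 + (765/2)x^4 - 1485x^3 + 3245x^2 - (7593/2)x + 3735/2

order-1 term: -54x^5 - (45/2)x^4 - 30x
order-2 term: 405x^4 + 135x^3 + 45
order-3 term: -1620x^3 - 405x^2
order-4 term: 3645x^2 + (1215/2)x
order-5 term: -4374x - 729/2
order-6 term: 2187
the series for exp(-3D) f terminates at order 6
exp(-3D) f = 3x^6 - (105/2)x^5 + (765/2)x^4 - 1485x^3 + 3245x^2 - (7593/2)x + 3735/2


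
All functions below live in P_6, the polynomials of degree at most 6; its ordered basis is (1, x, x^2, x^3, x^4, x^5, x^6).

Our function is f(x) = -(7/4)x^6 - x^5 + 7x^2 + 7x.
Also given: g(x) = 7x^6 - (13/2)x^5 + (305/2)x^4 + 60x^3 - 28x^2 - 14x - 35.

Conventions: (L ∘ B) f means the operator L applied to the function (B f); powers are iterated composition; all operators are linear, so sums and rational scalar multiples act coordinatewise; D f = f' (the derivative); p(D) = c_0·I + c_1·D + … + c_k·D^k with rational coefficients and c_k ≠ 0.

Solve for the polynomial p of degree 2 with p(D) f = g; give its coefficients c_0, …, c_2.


c_0 = -4, c_1 = 1, c_2 = -3

D^0 f = -(7/4)x^6 - x^5 + 7x^2 + 7x
D^1 f = -(21/2)x^5 - 5x^4 + 14x + 7
D^2 f = -(105/2)x^4 - 20x^3 + 14
matching coefficients of g against c_0 f + c_1 Df + … from the top degree down determines the c_i
solution: c_0 = -4, c_1 = 1, c_2 = -3


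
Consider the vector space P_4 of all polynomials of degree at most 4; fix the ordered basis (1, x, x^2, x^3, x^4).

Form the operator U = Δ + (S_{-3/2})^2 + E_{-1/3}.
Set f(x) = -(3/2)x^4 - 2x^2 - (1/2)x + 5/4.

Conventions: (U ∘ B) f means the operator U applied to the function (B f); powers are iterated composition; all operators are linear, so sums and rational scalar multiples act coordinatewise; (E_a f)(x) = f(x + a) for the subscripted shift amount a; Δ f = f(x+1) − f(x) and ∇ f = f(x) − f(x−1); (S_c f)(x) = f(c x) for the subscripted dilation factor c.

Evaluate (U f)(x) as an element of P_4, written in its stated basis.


g(x) = -(20451/512)x^4 - 4x^3 - (177/8)x^2 - (725/72)x - 85/54

Δ f = -6x^3 - 9x^2 - 10x - 4
S_{-3/2} f = -(243/32)x^4 - (9/2)x^2 + (3/4)x + 5/4
S_{-3/2} S_{-3/2} f = -(19683/512)x^4 - (81/8)x^2 - (9/8)x + 5/4
E_{-1/3} f = -(3/2)x^4 + 2x^3 - 3x^2 + (19/18)x + 127/108
(Δ + (S_{-3/2})^2 + E_{-1/3}) f = -(20451/512)x^4 - 4x^3 - (177/8)x^2 - (725/72)x - 85/54


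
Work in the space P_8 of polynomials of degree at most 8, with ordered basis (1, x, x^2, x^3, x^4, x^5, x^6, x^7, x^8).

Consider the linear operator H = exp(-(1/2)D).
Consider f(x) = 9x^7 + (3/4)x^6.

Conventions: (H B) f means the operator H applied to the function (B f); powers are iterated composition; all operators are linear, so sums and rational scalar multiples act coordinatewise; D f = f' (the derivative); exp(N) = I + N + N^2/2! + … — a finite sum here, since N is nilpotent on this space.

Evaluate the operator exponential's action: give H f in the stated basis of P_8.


the result is g(x) = 9x^7 - (123/4)x^6 + 45x^5 - (585/16)x^4 + (285/16)x^3 - (333/64)x^2 + (27/32)x - 15/256

order-1 term: -(63/2)x^6 - (9/4)x^5
order-2 term: (189/4)x^5 + (45/16)x^4
order-3 term: -(315/8)x^4 - (15/8)x^3
order-4 term: (315/16)x^3 + (45/64)x^2
order-5 term: -(189/32)x^2 - (9/64)x
order-6 term: (63/64)x + 3/256
order-7 term: -9/128
the series for exp(-(1/2)D) f terminates at order 7
exp(-(1/2)D) f = 9x^7 - (123/4)x^6 + 45x^5 - (585/16)x^4 + (285/16)x^3 - (333/64)x^2 + (27/32)x - 15/256


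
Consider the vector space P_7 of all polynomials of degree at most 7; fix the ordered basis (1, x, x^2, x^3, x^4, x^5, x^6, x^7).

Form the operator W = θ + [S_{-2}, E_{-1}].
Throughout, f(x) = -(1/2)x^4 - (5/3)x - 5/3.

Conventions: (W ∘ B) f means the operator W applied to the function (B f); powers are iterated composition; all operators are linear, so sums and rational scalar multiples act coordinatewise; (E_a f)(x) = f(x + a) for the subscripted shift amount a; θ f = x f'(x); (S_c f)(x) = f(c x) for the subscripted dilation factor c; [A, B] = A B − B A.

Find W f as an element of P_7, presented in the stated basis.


θ f = -2x^4 - (5/3)x
E_{-1} f = -(1/2)x^4 + 2x^3 - 3x^2 + (1/3)x - 1/2
S_{-2} E_{-1} f = -8x^4 - 16x^3 - 12x^2 - (2/3)x - 1/2
S_{-2} f = -8x^4 + (10/3)x - 5/3
E_{-1} S_{-2} f = -8x^4 + 32x^3 - 48x^2 + (106/3)x - 13
[S_{-2}, E_{-1}] f = -48x^3 + 36x^2 - 36x + 25/2
(θ + [S_{-2}, E_{-1}]) f = -2x^4 - 48x^3 + 36x^2 - (113/3)x + 25/2

g(x) = -2x^4 - 48x^3 + 36x^2 - (113/3)x + 25/2


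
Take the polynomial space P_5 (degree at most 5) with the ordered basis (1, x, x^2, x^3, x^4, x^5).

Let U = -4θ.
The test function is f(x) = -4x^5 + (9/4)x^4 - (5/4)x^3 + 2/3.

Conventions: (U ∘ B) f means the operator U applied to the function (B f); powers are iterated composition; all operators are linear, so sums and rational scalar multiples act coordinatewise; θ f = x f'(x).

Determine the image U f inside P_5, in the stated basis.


the result is g(x) = 80x^5 - 36x^4 + 15x^3

θ f = -20x^5 + 9x^4 - (15/4)x^3
(-4θ) f = 80x^5 - 36x^4 + 15x^3


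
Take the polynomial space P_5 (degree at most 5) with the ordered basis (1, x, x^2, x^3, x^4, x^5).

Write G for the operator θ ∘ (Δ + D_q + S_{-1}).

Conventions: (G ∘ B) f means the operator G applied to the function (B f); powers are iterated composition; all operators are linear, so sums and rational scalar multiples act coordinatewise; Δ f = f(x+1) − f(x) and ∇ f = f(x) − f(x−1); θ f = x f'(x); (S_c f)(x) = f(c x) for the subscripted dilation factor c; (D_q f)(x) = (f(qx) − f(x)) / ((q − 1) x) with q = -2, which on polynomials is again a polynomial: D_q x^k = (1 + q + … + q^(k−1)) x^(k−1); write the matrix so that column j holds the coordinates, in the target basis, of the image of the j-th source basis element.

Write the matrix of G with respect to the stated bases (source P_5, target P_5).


image of 1: 0
image of x: -x
image of x^2: 2x^2 + x
image of x^3: -3x^3 + 12x^2 + 3x
image of x^4: 4x^4 - 3x^3 + 12x^2 + 4x
image of x^5: -5x^5 + 64x^4 + 30x^3 + 20x^2 + 5x
each image's coordinates form column j of the matrix

the matrix is [[0, 0, 0, 0, 0, 0]; [0, -1, 1, 3, 4, 5]; [0, 0, 2, 12, 12, 20]; [0, 0, 0, -3, -3, 30]; [0, 0, 0, 0, 4, 64]; [0, 0, 0, 0, 0, -5]] (rows listed top to bottom)


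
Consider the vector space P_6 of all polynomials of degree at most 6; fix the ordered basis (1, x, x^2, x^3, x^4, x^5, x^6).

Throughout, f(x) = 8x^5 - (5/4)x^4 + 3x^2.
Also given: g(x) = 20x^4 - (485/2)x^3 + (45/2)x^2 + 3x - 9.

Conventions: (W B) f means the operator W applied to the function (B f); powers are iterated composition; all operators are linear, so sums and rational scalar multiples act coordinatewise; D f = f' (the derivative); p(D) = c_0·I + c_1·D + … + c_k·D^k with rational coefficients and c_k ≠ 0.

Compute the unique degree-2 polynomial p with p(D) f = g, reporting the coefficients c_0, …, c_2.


D^0 f = 8x^5 - (5/4)x^4 + 3x^2
D^1 f = 40x^4 - 5x^3 + 6x
D^2 f = 160x^3 - 15x^2 + 6
matching coefficients of g against c_0 f + c_1 Df + … from the top degree down determines the c_i
solution: c_0 = 0, c_1 = 1/2, c_2 = -3/2

p(D) = (1/2)·D − (3/2)·D^2, i.e. c_0 = 0, c_1 = 1/2, c_2 = -3/2


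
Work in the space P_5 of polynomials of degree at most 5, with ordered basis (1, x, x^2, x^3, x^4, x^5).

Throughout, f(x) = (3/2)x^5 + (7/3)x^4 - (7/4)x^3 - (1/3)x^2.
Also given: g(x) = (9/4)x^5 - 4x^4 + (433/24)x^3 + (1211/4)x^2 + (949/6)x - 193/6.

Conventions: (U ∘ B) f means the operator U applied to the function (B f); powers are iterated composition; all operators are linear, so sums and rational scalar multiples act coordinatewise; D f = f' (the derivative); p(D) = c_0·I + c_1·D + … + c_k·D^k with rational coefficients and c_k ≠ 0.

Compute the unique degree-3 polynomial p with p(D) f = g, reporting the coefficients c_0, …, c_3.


c_0 = 3/2, c_1 = -1, c_2 = 1, c_3 = 3

D^0 f = (3/2)x^5 + (7/3)x^4 - (7/4)x^3 - (1/3)x^2
D^1 f = (15/2)x^4 + (28/3)x^3 - (21/4)x^2 - (2/3)x
D^2 f = 30x^3 + 28x^2 - (21/2)x - 2/3
D^3 f = 90x^2 + 56x - 21/2
matching coefficients of g against c_0 f + c_1 Df + … from the top degree down determines the c_i
solution: c_0 = 3/2, c_1 = -1, c_2 = 1, c_3 = 3


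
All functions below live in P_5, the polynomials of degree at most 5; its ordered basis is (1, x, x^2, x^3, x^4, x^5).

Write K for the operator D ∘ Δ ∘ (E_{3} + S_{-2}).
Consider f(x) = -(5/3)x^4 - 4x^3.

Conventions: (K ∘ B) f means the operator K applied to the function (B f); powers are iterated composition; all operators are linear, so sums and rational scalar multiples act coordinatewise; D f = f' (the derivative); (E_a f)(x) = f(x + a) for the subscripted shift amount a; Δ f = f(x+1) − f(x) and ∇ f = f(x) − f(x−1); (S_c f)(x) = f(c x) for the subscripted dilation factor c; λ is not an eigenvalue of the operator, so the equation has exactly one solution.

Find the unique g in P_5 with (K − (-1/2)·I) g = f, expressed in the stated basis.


g(x) = -(10/3)x^4 - 8x^3 + 1360x^2 + 1168x - 77504/3

write g with unknown coordinates in the stated basis and equate coefficients in (K − (-1/2)·I) g = f
solving from the highest basis element down gives g = -(10/3)x^4 - 8x^3 + 1360x^2 + 1168x - 77504/3
check: K g = -680x^2 - 584x + 38752/3
so K g − (-1/2)·g = -(5/3)x^4 - 4x^3 = f ✓


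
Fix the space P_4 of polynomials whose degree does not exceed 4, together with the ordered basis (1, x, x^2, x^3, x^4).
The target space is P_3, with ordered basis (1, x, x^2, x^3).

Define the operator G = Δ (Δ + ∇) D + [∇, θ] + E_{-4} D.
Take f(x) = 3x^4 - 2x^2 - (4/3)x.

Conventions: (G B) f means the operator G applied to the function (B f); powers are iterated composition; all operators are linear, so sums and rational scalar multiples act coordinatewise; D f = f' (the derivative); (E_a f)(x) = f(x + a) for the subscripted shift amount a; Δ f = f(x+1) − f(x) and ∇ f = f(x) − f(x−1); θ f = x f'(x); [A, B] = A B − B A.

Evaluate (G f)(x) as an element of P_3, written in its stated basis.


the result is g(x) = 24x^3 - 180x^2 + 748x - 2072/3

D f = 12x^3 - 4x - 4/3
Δ D f = 36x^2 + 36x + 8
∇ D f = 36x^2 - 36x + 8
(Δ + ∇) D f = 72x^2 + 16
Δ (Δ + ∇) D f = 144x + 72
θ f = 12x^4 - 4x^2 - (4/3)x
∇ θ f = 48x^3 - 72x^2 + 40x - 28/3
∇ f = 12x^3 - 18x^2 + 8x - 7/3
θ ∇ f = 36x^3 - 36x^2 + 8x
[∇, θ] f = 12x^3 - 36x^2 + 32x - 28/3
D f = 12x^3 - 4x - 4/3
E_{-4} D f = 12x^3 - 144x^2 + 572x - 2260/3
(Δ (Δ + ∇) D + [∇, θ] + E_{-4} D) f = 24x^3 - 180x^2 + 748x - 2072/3


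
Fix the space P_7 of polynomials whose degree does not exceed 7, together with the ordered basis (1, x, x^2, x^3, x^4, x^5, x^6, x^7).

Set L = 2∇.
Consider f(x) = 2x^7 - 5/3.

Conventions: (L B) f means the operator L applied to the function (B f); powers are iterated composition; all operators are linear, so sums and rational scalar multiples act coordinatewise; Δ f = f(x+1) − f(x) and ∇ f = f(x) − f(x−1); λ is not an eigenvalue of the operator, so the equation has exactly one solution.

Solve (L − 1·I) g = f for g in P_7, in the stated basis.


the result is g(x) = -2x^7 - 28x^6 - 252x^5 - 1820x^4 - 10500x^3 - 45444x^2 - 131124x - 567511/3

write g with unknown coordinates in the stated basis and equate coefficients in (L − 1·I) g = f
solving from the highest basis element down gives g = -2x^7 - 28x^6 - 252x^5 - 1820x^4 - 10500x^3 - 45444x^2 - 131124x - 567511/3
check: L g = -28x^6 - 252x^5 - 1820x^4 - 10500x^3 - 45444x^2 - 131124x - 189172
so L g − 1·g = 2x^7 - 5/3 = f ✓


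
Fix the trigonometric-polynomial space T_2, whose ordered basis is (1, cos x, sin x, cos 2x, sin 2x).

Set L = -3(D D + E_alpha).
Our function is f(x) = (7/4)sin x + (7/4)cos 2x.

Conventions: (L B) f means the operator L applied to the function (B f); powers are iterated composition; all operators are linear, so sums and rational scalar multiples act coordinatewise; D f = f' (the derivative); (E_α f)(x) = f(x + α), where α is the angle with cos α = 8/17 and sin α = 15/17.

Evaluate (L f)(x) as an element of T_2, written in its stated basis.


the result is g(x) = -(315/68)cos x + (189/68)sin x + (27657/1156)cos 2x + (1260/289)sin 2x

D f = (7/4)cos x - (7/2)sin 2x
D D f = -(7/4)sin x - 7cos 2x
E_alpha f = (105/68)cos x + (14/17)sin x - (1127/1156)cos 2x - (420/289)sin 2x
(D D + E_alpha) f = (105/68)cos x - (63/68)sin x - (9219/1156)cos 2x - (420/289)sin 2x
(-3(D D + E_alpha)) f = -(315/68)cos x + (189/68)sin x + (27657/1156)cos 2x + (1260/289)sin 2x


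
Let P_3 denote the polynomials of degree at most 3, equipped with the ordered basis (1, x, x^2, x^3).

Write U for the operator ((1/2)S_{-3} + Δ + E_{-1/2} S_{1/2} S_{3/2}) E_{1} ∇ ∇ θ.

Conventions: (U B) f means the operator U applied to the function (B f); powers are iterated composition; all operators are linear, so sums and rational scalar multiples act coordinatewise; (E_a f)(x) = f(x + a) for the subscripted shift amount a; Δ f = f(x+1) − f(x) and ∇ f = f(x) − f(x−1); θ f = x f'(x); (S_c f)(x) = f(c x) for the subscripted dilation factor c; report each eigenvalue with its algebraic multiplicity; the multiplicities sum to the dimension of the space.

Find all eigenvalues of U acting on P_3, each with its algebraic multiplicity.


λ = 0 (multiplicity 4)

image of 1: 0
image of x: 0
image of x^2: 6
image of x^3: -(27/2)x + 45/4
the matrix is upper triangular; its diagonal is (0, 0, 0, 0)
for a triangular matrix the eigenvalues are the diagonal entries, with algebraic multiplicity their repetition count


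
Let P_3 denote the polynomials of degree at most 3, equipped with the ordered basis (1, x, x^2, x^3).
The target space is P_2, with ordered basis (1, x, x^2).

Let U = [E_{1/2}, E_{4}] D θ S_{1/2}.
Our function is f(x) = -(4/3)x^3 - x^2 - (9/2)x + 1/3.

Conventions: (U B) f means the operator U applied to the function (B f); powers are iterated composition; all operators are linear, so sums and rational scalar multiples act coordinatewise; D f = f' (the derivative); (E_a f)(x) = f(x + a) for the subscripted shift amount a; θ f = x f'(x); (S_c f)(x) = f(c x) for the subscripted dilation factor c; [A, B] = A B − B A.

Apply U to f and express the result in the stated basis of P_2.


g(x) = 0

S_{1/2} f = -(1/6)x^3 - (1/4)x^2 - (9/4)x + 1/3
θ S_{1/2} f = -(1/2)x^3 - (1/2)x^2 - (9/4)x
D (θ S_{1/2}) f = -(3/2)x^2 - x - 9/4
E_{4} (D θ S_{1/2}) f = -(3/2)x^2 - 13x - 121/4
E_{1/2} E_{4} (D θ S_{1/2}) f = -(3/2)x^2 - (29/2)x - 297/8
E_{1/2} (D θ S_{1/2}) f = -(3/2)x^2 - (5/2)x - 25/8
E_{4} E_{1/2} (D θ S_{1/2}) f = -(3/2)x^2 - (29/2)x - 297/8
[E_{1/2}, E_{4}] (D θ S_{1/2}) f = 0


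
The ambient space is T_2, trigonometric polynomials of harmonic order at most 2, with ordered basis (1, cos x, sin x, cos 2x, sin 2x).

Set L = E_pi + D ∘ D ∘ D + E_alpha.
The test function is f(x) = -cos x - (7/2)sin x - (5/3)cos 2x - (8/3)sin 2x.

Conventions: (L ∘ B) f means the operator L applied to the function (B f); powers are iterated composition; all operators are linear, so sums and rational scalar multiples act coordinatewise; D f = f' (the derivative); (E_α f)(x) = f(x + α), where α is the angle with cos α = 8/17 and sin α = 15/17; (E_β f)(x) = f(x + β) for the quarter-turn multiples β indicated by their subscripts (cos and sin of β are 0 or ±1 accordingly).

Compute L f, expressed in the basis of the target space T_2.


E_pi f = cos x + (7/2)sin x - (5/3)cos 2x - (8/3)sin 2x
D f = -(7/2)cos x + sin x - (16/3)cos 2x + (10/3)sin 2x
D D f = cos x + (7/2)sin x + (20/3)cos 2x + (32/3)sin 2x
D D D f = (7/2)cos x - sin x + (64/3)cos 2x - (40/3)sin 2x
E_alpha f = -(121/34)cos x - (13/17)sin x - (1115/867)cos 2x + (2488/867)sin 2x
(E_pi + D ∘ D ∘ D + E_alpha) f = (16/17)cos x + (59/34)sin x + (5312/289)cos 2x - (11384/867)sin 2x

g(x) = (16/17)cos x + (59/34)sin x + (5312/289)cos 2x - (11384/867)sin 2x


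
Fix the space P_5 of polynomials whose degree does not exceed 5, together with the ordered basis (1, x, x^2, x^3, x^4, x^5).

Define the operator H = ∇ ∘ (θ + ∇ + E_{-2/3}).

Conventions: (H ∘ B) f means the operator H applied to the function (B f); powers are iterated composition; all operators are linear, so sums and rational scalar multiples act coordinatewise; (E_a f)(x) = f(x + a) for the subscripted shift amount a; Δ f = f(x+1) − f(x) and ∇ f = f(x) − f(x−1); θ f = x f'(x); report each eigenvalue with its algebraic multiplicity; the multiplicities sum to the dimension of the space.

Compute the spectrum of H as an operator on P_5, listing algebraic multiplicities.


λ = 0 (multiplicity 6)

image of 1: 0
image of x: 2
image of x^2: 6x - 7/3
image of x^3: 12x^2 - 10x + 4/3
image of x^4: 20x^3 - 26x^2 + (28/3)x + 67/27
image of x^5: 30x^4 - (160/3)x^3 + (100/3)x^2 + (200/27)x - 994/81
the matrix is upper triangular; its diagonal is (0, 0, 0, 0, 0, 0)
for a triangular matrix the eigenvalues are the diagonal entries, with algebraic multiplicity their repetition count


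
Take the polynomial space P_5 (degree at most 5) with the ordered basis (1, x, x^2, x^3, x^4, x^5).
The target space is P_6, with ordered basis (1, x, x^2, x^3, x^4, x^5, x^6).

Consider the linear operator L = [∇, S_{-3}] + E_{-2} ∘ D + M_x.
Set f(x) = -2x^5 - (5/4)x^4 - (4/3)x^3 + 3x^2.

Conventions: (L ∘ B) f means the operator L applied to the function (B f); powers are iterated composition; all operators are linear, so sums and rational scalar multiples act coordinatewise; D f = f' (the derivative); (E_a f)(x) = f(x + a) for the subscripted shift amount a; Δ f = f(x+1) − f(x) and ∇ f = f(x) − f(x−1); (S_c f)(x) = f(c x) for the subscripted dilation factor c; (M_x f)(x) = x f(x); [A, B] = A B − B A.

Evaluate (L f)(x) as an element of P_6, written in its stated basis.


S_{-3} f = 486x^5 - (405/4)x^4 + 36x^3 + 27x^2
∇ S_{-3} f = 2430x^4 - 5265x^3 + (11151/2)x^2 - 2889x + 2385/4
∇ f = -10x^4 + 15x^3 - (33/2)x^2 + 15x - 61/12
S_{-3} ∇ f = -810x^4 - 405x^3 - (297/2)x^2 - 45x - 61/12
[∇, S_{-3}] f = 3240x^4 - 4860x^3 + 5724x^2 - 2844x + 1804/3
D f = -10x^4 - 5x^3 - 4x^2 + 6x
E_{-2} D f = -10x^4 + 75x^3 - 214x^2 + 282x - 148
M_x f = -2x^6 - (5/4)x^5 - (4/3)x^4 + 3x^3
([∇, S_{-3}] + E_{-2} ∘ D + M_x) f = -2x^6 - (5/4)x^5 + (9686/3)x^4 - 4782x^3 + 5510x^2 - 2562x + 1360/3

g(x) = -2x^6 - (5/4)x^5 + (9686/3)x^4 - 4782x^3 + 5510x^2 - 2562x + 1360/3


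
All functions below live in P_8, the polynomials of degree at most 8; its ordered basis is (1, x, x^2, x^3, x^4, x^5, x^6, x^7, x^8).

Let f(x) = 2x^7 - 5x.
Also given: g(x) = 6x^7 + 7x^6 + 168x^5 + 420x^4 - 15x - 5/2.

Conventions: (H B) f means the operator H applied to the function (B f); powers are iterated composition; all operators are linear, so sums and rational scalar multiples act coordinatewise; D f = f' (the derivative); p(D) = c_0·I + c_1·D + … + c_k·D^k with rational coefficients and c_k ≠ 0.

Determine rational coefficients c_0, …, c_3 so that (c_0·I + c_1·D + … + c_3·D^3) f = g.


c_0 = 3, c_1 = 1/2, c_2 = 2, c_3 = 1

D^0 f = 2x^7 - 5x
D^1 f = 14x^6 - 5
D^2 f = 84x^5
D^3 f = 420x^4
matching coefficients of g against c_0 f + c_1 Df + … from the top degree down determines the c_i
solution: c_0 = 3, c_1 = 1/2, c_2 = 2, c_3 = 1


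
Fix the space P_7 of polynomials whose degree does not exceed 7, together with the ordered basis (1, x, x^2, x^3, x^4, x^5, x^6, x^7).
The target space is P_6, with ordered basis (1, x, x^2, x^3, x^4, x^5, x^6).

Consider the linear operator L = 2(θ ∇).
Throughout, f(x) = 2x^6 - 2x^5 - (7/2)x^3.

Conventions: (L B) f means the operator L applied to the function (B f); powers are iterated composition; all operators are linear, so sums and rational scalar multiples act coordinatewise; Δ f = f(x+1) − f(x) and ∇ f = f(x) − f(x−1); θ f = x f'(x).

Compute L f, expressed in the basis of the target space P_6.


∇ f = 12x^5 - 40x^4 + 60x^3 - (121/2)x^2 + (65/2)x - 15/2
θ ∇ f = 60x^5 - 160x^4 + 180x^3 - 121x^2 + (65/2)x
(2(θ ∇)) f = 120x^5 - 320x^4 + 360x^3 - 242x^2 + 65x

the image equals g(x) = 120x^5 - 320x^4 + 360x^3 - 242x^2 + 65x


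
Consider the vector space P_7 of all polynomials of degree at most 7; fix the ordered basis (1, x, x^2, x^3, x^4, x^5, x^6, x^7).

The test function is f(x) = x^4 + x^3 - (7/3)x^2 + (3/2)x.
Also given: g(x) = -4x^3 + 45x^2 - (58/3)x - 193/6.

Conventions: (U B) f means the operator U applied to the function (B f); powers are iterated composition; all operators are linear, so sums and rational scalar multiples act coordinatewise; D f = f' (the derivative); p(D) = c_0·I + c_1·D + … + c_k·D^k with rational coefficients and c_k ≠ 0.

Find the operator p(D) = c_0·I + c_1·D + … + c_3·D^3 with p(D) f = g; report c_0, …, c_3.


D^0 f = x^4 + x^3 - (7/3)x^2 + (3/2)x
D^1 f = 4x^3 + 3x^2 - (14/3)x + 3/2
D^2 f = 12x^2 + 6x - 14/3
D^3 f = 24x + 6
matching coefficients of g against c_0 f + c_1 Df + … from the top degree down determines the c_i
solution: c_0 = 0, c_1 = -1, c_2 = 4, c_3 = -2

p(D) = -D + 4·D^2 − 2·D^3, i.e. c_0 = 0, c_1 = -1, c_2 = 4, c_3 = -2


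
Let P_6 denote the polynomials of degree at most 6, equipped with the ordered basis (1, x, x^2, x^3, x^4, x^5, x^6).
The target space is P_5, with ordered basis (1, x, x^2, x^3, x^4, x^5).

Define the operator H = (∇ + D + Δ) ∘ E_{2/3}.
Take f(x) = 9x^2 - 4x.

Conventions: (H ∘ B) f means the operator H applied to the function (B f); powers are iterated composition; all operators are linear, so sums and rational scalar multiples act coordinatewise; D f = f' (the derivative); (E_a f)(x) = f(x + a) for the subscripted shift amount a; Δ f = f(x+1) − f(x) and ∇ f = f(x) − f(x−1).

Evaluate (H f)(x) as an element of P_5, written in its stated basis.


the result is g(x) = 54x + 24

E_{2/3} f = 9x^2 + 8x + 4/3
∇ E_{2/3} f = 18x - 1
D E_{2/3} f = 18x + 8
Δ E_{2/3} f = 18x + 17
(∇ + D + Δ) E_{2/3} f = 54x + 24


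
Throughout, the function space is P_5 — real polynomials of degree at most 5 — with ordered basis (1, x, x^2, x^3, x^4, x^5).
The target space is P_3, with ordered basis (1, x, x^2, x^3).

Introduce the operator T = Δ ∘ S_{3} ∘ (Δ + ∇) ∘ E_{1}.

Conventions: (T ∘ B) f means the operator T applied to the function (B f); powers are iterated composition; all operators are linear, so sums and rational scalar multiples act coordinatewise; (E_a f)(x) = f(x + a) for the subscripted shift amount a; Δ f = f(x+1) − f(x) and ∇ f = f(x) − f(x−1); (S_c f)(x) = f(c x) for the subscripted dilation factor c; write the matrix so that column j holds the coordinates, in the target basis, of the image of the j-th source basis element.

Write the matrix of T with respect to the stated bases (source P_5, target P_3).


the matrix is [[0, 0, 12, 90, 528, 2850]; [0, 0, 0, 108, 1080, 7920]; [0, 0, 0, 0, 648, 8100]; [0, 0, 0, 0, 0, 3240]] (rows listed top to bottom)

image of 1: 0
image of x: 0
image of x^2: 12
image of x^3: 108x + 90
image of x^4: 648x^2 + 1080x + 528
image of x^5: 3240x^3 + 8100x^2 + 7920x + 2850
each image's coordinates form column j of the matrix


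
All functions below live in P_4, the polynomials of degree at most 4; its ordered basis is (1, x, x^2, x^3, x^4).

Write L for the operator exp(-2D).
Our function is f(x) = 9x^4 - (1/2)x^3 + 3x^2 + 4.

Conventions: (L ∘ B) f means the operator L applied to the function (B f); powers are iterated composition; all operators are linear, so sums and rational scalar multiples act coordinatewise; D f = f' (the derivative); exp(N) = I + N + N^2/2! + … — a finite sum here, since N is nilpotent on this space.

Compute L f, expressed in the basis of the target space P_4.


the image equals g(x) = 9x^4 - (145/2)x^3 + 222x^2 - 306x + 164

order-1 term: -72x^3 + 3x^2 - 12x
order-2 term: 216x^2 - 6x + 12
order-3 term: -288x + 4
order-4 term: 144
the series for exp(-2D) f terminates at order 4
exp(-2D) f = 9x^4 - (145/2)x^3 + 222x^2 - 306x + 164


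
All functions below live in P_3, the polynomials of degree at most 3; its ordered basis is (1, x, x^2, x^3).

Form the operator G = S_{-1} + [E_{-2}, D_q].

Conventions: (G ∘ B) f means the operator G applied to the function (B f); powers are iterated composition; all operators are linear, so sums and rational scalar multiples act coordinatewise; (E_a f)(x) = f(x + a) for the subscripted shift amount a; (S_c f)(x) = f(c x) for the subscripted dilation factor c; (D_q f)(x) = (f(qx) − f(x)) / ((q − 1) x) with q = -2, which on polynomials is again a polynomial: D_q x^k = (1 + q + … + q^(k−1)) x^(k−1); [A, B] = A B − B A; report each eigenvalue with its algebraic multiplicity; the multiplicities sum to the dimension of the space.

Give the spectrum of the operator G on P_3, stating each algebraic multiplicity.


image of 1: 1
image of x: -x
image of x^2: x^2 + 6
image of x^3: -x^3 - 18x
the matrix is upper triangular; its diagonal is (1, -1, 1, -1)
for a triangular matrix the eigenvalues are the diagonal entries, with algebraic multiplicity their repetition count

λ = -1 (multiplicity 2), λ = 1 (multiplicity 2)


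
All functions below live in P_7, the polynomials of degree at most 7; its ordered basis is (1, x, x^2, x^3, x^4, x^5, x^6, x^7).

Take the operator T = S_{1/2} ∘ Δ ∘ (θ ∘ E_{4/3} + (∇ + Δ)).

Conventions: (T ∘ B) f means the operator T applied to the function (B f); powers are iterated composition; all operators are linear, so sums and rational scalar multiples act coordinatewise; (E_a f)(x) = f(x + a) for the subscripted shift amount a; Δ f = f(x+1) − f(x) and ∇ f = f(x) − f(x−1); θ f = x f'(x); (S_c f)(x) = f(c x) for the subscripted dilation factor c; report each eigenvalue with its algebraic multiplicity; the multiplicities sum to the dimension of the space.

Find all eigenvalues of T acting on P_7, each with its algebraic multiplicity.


image of 1: 0
image of x: 1
image of x^2: 2x + 26/3
image of x^3: (9/4)x^2 + (37/2)x + 67/3
image of x^4: 2x^3 + 24x^2 + (196/3)x + 1804/27
image of x^5: (25/16)x^4 + (295/12)x^3 + (215/2)x^2 + (12595/54)x + 14435/81
image of x^6: (9/8)x^5 + (175/8)x^4 + (400/3)x^3 + (2695/6)x^2 + (19696/27)x + 38798/81
image of x^7: (49/64)x^6 + (567/32)x^5 + (6685/48)x^4 + (138215/216)x^3 + (19411/12)x^2 + (359905/162)x + 915397/729
the matrix is upper triangular; its diagonal is (0, 0, 0, 0, 0, 0, 0, 0)
for a triangular matrix the eigenvalues are the diagonal entries, with algebraic multiplicity their repetition count

λ = 0 (multiplicity 8)


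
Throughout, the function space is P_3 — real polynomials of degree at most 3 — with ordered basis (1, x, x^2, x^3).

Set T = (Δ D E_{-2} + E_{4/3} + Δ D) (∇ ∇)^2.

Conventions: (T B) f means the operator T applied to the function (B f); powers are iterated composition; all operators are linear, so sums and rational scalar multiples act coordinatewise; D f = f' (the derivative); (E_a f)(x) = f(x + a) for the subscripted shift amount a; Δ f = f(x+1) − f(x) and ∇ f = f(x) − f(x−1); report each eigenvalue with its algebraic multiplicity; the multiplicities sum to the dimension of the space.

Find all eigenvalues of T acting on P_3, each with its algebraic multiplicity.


λ = 0 (multiplicity 4)

image of 1: 0
image of x: 0
image of x^2: 0
image of x^3: 0
the matrix is upper triangular; its diagonal is (0, 0, 0, 0)
for a triangular matrix the eigenvalues are the diagonal entries, with algebraic multiplicity their repetition count


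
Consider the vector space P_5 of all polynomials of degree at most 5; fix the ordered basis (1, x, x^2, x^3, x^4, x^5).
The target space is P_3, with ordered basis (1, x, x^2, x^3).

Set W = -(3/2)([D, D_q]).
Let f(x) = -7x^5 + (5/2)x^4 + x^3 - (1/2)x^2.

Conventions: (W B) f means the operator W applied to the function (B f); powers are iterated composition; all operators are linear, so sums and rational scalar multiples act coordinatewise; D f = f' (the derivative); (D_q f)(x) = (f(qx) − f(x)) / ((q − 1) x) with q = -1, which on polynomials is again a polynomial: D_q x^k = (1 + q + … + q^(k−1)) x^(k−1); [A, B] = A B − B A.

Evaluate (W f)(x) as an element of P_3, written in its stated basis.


D_q f = -7x^4 + x^2
D D_q f = -28x^3 + 2x
D f = -35x^4 + 10x^3 + 3x^2 - x
D_q D f = 10x^2 - 1
[D, D_q] f = -28x^3 - 10x^2 + 2x + 1
(-(3/2)([D, D_q])) f = 42x^3 + 15x^2 - 3x - 3/2

g(x) = 42x^3 + 15x^2 - 3x - 3/2


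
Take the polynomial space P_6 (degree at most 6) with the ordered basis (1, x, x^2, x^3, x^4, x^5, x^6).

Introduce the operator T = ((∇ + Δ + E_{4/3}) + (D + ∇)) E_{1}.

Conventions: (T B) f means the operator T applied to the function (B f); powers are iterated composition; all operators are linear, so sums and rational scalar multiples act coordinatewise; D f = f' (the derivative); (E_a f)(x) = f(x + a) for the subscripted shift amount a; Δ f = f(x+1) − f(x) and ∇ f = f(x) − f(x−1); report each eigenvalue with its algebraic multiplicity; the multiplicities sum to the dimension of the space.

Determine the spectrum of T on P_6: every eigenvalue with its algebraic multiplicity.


image of 1: 1
image of x: x + 19/3
image of x^2: x^2 + (38/3)x + 112/9
image of x^3: x^3 + 19x^2 + (112/3)x + 667/27
image of x^4: x^4 + (76/3)x^3 + (224/3)x^2 + (2668/27)x + 4102/81
image of x^5: x^5 + (95/3)x^4 + (1120/9)x^3 + (6670/27)x^2 + (20510/81)x + 26041/243
image of x^6: x^6 + 38x^5 + (560/3)x^4 + (13340/27)x^3 + (20510/27)x^2 + (52082/81)x + 169408/729
the matrix is upper triangular; its diagonal is (1, 1, 1, 1, 1, 1, 1)
for a triangular matrix the eigenvalues are the diagonal entries, with algebraic multiplicity their repetition count

λ = 1 (multiplicity 7)


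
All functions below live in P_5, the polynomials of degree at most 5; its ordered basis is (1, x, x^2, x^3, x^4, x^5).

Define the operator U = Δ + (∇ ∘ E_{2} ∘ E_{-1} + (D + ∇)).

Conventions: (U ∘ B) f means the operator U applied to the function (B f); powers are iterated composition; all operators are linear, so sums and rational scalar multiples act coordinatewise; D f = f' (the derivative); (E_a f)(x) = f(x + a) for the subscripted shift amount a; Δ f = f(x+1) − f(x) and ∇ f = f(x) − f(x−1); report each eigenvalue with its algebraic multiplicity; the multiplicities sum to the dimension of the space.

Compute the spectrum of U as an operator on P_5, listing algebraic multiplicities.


image of 1: 0
image of x: 4
image of x^2: 8x + 1
image of x^3: 12x^2 + 3x + 3
image of x^4: 16x^3 + 6x^2 + 12x + 1
image of x^5: 20x^4 + 10x^3 + 30x^2 + 5x + 3
the matrix is upper triangular; its diagonal is (0, 0, 0, 0, 0, 0)
for a triangular matrix the eigenvalues are the diagonal entries, with algebraic multiplicity their repetition count

λ = 0 (multiplicity 6)


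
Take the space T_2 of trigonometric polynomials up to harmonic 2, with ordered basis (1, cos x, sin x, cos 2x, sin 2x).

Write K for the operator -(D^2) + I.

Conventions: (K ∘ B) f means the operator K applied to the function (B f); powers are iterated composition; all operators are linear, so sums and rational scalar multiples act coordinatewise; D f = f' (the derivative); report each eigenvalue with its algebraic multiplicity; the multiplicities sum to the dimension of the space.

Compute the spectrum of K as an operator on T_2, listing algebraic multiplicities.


λ = 1 (multiplicity 1), λ = 2 (multiplicity 2), λ = 5 (multiplicity 2)

image of 1: 1
image of cos x: 2cos x
image of sin x: 2sin x
image of cos 2x: 5cos 2x
image of sin 2x: 5sin 2x
the matrix is diagonal; its diagonal is (1, 2, 2, 5, 5)
for a triangular matrix the eigenvalues are the diagonal entries, with algebraic multiplicity their repetition count


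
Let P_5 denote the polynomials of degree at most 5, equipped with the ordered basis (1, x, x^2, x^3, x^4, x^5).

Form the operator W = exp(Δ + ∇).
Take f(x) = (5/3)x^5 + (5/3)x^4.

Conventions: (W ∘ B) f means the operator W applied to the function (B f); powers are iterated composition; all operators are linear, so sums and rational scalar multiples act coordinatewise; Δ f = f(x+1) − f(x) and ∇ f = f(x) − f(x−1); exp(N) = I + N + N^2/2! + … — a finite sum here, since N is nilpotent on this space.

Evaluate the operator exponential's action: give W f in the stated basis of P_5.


order-1 term: (50/3)x^4 + (40/3)x^3 + (100/3)x^2 + (40/3)x + 10/3
order-2 term: (200/3)x^3 + 40x^2 + (400/3)x + 80/3
order-3 term: (400/3)x^2 + (160/3)x + 400/3
order-4 term: (400/3)x + 80/3
order-5 term: 160/3
the series for exp(Δ + ∇) f terminates at order 5
exp(Δ + ∇) f = (5/3)x^5 + (55/3)x^4 + 80x^3 + (620/3)x^2 + (1000/3)x + 730/3

the image equals g(x) = (5/3)x^5 + (55/3)x^4 + 80x^3 + (620/3)x^2 + (1000/3)x + 730/3


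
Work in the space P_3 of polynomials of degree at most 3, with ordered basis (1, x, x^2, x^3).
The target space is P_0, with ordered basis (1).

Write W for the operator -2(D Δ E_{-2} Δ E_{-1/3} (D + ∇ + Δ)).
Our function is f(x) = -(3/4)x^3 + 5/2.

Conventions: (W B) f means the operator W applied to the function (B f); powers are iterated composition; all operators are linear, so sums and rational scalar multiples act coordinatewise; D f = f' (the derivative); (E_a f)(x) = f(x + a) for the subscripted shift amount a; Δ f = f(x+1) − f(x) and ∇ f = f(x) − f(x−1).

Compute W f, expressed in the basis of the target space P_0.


D f = -(9/4)x^2
∇ f = -(9/4)x^2 + (9/4)x - 3/4
Δ f = -(9/4)x^2 - (9/4)x - 3/4
(D + ∇ + Δ) f = -(27/4)x^2 - 3/2
E_{-1/3} (D + ∇ + Δ) f = -(27/4)x^2 + (9/2)x - 9/4
Δ (E_{-1/3} (D + ∇ + Δ)) f = -(27/2)x - 9/4
E_{-2} Δ (E_{-1/3} (D + ∇ + Δ)) f = -(27/2)x + 99/4
Δ E_{-2} Δ (E_{-1/3} (D + ∇ + Δ)) f = -27/2
D Δ E_{-2} Δ (E_{-1/3} (D + ∇ + Δ)) f = 0
(-2(D Δ E_{-2} Δ E_{-1/3} (D + ∇ + Δ))) f = 0

the image equals g(x) = 0


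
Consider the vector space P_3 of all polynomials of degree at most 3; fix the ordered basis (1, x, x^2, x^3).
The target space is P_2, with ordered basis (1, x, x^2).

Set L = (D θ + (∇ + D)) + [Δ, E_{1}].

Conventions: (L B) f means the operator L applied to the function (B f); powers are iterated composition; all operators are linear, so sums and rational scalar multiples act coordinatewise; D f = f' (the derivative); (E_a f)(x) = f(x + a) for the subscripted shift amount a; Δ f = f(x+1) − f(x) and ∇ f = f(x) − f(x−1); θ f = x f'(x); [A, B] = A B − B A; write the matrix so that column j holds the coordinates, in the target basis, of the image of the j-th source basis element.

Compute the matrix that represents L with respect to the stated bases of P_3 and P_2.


image of 1: 0
image of x: 3
image of x^2: 8x - 1
image of x^3: 15x^2 - 3x + 1
each image's coordinates form column j of the matrix

the matrix is [[0, 3, -1, 1]; [0, 0, 8, -3]; [0, 0, 0, 15]] (rows listed top to bottom)


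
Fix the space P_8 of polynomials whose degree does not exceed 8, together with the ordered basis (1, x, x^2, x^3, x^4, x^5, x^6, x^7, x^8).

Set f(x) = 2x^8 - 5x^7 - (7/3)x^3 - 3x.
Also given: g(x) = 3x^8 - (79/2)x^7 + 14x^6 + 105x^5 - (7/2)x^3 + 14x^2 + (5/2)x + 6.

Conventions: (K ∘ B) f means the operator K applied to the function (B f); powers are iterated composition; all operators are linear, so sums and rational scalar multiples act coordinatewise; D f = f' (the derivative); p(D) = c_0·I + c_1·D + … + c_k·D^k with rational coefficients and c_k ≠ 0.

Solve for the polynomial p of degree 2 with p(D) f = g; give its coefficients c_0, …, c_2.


D^0 f = 2x^8 - 5x^7 - (7/3)x^3 - 3x
D^1 f = 16x^7 - 35x^6 - 7x^2 - 3
D^2 f = 112x^6 - 210x^5 - 14x
matching coefficients of g against c_0 f + c_1 Df + … from the top degree down determines the c_i
solution: c_0 = 3/2, c_1 = -2, c_2 = -1/2

c_0 = 3/2, c_1 = -2, c_2 = -1/2


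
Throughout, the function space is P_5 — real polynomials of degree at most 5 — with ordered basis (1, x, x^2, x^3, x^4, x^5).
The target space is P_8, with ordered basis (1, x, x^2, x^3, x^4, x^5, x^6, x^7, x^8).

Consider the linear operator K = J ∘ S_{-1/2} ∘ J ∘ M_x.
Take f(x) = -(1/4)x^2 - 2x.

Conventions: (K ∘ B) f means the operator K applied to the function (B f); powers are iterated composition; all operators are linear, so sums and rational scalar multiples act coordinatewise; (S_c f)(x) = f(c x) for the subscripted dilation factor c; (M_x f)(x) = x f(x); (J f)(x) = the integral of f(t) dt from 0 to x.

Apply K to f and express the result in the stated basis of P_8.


g(x) = -(1/1280)x^5 + (1/48)x^4

M_x f = -(1/4)x^3 - 2x^2
J M_x f = -(1/16)x^4 - (2/3)x^3
S_{-1/2} J M_x f = -(1/256)x^4 + (1/12)x^3
J (S_{-1/2} ∘ J) M_x f = -(1/1280)x^5 + (1/48)x^4


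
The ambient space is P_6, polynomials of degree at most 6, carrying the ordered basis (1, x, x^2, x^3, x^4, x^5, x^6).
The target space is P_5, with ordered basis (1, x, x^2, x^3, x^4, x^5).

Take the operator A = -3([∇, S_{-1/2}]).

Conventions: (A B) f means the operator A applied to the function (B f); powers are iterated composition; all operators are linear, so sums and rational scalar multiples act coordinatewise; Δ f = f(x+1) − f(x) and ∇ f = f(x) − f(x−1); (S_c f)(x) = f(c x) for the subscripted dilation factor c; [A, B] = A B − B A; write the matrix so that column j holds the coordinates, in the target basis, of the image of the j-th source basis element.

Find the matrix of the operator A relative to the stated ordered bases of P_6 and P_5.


the matrix is [[0, 9/2, -9/4, 27/8, -45/16, 99/32, -189/64]; [0, 0, -9/2, 27/8, -27/4, 225/32, -297/32]; [0, 0, 0, 27/8, -27/8, 135/16, -675/64]; [0, 0, 0, 0, -9/4, 45/16, -135/16]; [0, 0, 0, 0, 0, 45/32, -135/64]; [0, 0, 0, 0, 0, 0, -27/32]] (rows listed top to bottom)

image of 1: 0
image of x: 9/2
image of x^2: -(9/2)x - 9/4
image of x^3: (27/8)x^2 + (27/8)x + 27/8
image of x^4: -(9/4)x^3 - (27/8)x^2 - (27/4)x - 45/16
image of x^5: (45/32)x^4 + (45/16)x^3 + (135/16)x^2 + (225/32)x + 99/32
image of x^6: -(27/32)x^5 - (135/64)x^4 - (135/16)x^3 - (675/64)x^2 - (297/32)x - 189/64
each image's coordinates form column j of the matrix
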